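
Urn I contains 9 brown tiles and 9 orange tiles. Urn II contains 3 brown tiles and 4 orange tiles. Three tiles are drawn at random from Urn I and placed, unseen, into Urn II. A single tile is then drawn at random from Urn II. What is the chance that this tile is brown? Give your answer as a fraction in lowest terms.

Condition on how many of the transferred tiles are brown (from Urn I: 9 brown of 18; then Urn II has 10 total).
  0 brown: C(9,0)C(9,3)/C(18,3) = 7/68; then P = 3/10
  1 brown: C(9,1)C(9,2)/C(18,3) = 27/68; then P = 4/10
  2 brown: C(9,2)C(9,1)/C(18,3) = 27/68; then P = 5/10
  3 brown: C(9,3)C(9,0)/C(18,3) = 7/68; then P = 6/10
P(brown from Urn II) = 9/20 ≈ 0.4500.

9/20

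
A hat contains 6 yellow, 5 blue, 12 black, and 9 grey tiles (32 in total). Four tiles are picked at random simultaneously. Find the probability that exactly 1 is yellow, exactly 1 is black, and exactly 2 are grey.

Unordered draws without replacement: count favorable combinations over C(32,4).
Favorable = C(6,1) · C(5,0) · C(12,1) · C(9,2) = 2592; total = C(32,4) = 35960.
P = 2592/35960 = 324/4495 ≈ 0.0721.

324/4495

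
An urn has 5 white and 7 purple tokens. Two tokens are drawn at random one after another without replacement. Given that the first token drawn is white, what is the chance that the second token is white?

4/11

After removing 1 white, the urn has 4 white out of 11 remaining.
P(second is white | given) = 4/11 ≈ 0.3636.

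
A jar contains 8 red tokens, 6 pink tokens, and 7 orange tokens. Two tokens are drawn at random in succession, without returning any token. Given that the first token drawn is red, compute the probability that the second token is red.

After removing 1 red, the jar has 7 red out of 20 remaining.
P(second is red | given) = 7/20 ≈ 0.3500.

7/20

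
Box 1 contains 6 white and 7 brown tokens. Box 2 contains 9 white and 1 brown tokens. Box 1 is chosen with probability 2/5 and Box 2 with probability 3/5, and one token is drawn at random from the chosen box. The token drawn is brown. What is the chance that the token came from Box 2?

P(brown | Box 1) = 7/13; P(brown | Box 2) = 1/10.
P(brown) = 2/5·7/13 + 3/5·1/10 = 179/650.
By Bayes' rule, P(Box 2 | brown) = 3/50 / 179/650 = 39/179 ≈ 0.2179.

39/179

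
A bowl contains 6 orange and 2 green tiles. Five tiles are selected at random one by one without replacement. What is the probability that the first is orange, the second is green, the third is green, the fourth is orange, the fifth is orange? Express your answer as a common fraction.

1/28

Multiply the conditional probability of each draw in order, without replacement, so each draw removes one from its color and from the total.
P = (6/8) · (2/7) · (1/6) · (5/5) · (4/4) = 1/28 ≈ 0.0357.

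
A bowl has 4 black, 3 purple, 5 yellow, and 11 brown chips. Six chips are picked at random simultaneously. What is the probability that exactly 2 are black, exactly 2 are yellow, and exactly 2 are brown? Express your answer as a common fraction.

100/3059

Unordered draws without replacement: count favorable combinations over C(23,6).
Favorable = C(4,2) · C(3,0) · C(5,2) · C(11,2) = 3300; total = C(23,6) = 100947.
P = 3300/100947 = 100/3059 ≈ 0.0327.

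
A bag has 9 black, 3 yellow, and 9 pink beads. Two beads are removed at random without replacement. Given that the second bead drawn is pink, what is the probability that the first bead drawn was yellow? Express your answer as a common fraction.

3/20

P(first=yellow and the second bead drawn is pink) = (3/21)·(9/20) = 9/140.
P(the second bead drawn is pink) = Σ over first color = 27/140 + 9/140 + 6/35 = 3/7.
By Bayes, P(first=yellow | the second bead drawn is pink) = 9/140 / 3/7 = 3/20 ≈ 0.1500.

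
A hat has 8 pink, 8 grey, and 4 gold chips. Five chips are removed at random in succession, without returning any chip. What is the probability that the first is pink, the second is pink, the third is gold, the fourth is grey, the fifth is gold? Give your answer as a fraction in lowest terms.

Multiply the conditional probability of each draw in order, without replacement, so each draw removes one from its color and from the total.
P = (8/20) · (7/19) · (4/18) · (8/17) · (3/16) = 14/4845 ≈ 0.0029.

14/4845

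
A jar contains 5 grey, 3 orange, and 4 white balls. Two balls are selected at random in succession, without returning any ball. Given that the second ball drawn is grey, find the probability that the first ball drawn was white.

P(first=white and the second ball drawn is grey) = (4/12)·(5/11) = 5/33.
P(the second ball drawn is grey) = Σ over first color = 5/33 + 5/44 + 5/33 = 5/12.
By Bayes, P(first=white | the second ball drawn is grey) = 5/33 / 5/12 = 4/11 ≈ 0.3636.

4/11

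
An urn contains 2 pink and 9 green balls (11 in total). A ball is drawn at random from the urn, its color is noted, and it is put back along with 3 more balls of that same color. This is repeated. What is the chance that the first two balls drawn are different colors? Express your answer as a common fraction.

Either green then pink, or pink then green; after the first draw the total is 14.
P = (9/11)·(2/14) + (2/11)·(9/14) = 18/77 ≈ 0.2338.

18/77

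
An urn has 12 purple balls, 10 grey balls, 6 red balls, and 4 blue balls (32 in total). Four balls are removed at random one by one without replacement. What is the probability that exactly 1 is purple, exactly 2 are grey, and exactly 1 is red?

81/899

Unordered draws without replacement: count favorable combinations over C(32,4).
Favorable = C(12,1) · C(10,2) · C(6,1) · C(4,0) = 3240; total = C(32,4) = 35960.
P = 3240/35960 = 81/899 ≈ 0.0901.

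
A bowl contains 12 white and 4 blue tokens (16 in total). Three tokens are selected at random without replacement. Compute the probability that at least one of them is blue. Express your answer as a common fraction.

17/28

Use the complement: P(at least one blue) = 1 − P(no blue).
P(none) = C(12,3)/C(16,3) = 220/560.
So P = 1 − 220/560 = 17/28 ≈ 0.6071.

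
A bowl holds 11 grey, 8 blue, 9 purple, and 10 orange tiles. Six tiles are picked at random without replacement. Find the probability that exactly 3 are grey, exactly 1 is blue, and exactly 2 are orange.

Unordered draws without replacement: count favorable combinations over C(38,6).
Favorable = C(11,3) · C(8,1) · C(9,0) · C(10,2) = 59400; total = C(38,6) = 2760681.
P = 59400/2760681 = 1800/83657 ≈ 0.0215.

1800/83657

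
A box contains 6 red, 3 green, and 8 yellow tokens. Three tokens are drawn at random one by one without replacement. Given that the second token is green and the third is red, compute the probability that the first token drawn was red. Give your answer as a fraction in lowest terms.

1/3

P(first=red and the second token is green and the third is red) = (6/17)·(3/16)·(5/15) = 3/136.
P(E) = Σ over first color = 3/136 + 3/340 + 3/85 = 9/136.
By Bayes, P(first=red | E) = 3/136 / 9/136 = 1/3 ≈ 0.3333.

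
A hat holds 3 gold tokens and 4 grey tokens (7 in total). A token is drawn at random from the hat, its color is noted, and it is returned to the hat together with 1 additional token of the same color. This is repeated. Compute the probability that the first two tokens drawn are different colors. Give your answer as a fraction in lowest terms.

Either grey then gold, or gold then grey; after the first draw the total is 8.
P = (4/7)·(3/8) + (3/7)·(4/8) = 3/7 ≈ 0.4286.

3/7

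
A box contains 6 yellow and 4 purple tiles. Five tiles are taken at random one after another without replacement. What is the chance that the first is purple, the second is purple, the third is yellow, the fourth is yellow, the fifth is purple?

1/42

Multiply the conditional probability of each draw in order, without replacement, so each draw removes one from its color and from the total.
P = (4/10) · (3/9) · (6/8) · (5/7) · (2/6) = 1/42 ≈ 0.0238.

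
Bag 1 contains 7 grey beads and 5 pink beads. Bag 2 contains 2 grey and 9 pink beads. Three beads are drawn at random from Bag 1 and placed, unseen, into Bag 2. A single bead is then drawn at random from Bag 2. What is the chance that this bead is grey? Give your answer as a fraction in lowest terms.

15/56

Condition on how many of the transferred beads are grey (from Bag 1: 7 grey of 12; then Bag 2 has 14 total).
  0 grey: C(7,0)C(5,3)/C(12,3) = 1/22; then P = 2/14
  1 grey: C(7,1)C(5,2)/C(12,3) = 7/22; then P = 3/14
  2 grey: C(7,2)C(5,1)/C(12,3) = 21/44; then P = 4/14
  3 grey: C(7,3)C(5,0)/C(12,3) = 7/44; then P = 5/14
P(grey from Bag 2) = 15/56 ≈ 0.2679.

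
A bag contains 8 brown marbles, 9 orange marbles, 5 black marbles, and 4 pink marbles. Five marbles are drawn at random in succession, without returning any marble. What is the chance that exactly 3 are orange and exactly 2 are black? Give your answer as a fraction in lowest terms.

42/3289

Unordered draws without replacement: count favorable combinations over C(26,5).
Favorable = C(8,0) · C(9,3) · C(5,2) · C(4,0) = 840; total = C(26,5) = 65780.
P = 840/65780 = 42/3289 ≈ 0.0128.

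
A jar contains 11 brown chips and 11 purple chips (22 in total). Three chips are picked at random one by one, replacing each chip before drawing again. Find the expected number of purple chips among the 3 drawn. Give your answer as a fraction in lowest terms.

By linearity of expectation, E[X] = Σ P(draw i is purple); each independent draw has P(purple) = 11/22.
E[X] = 3 · 11/22 = 3/2 ≈ 1.5000.

3/2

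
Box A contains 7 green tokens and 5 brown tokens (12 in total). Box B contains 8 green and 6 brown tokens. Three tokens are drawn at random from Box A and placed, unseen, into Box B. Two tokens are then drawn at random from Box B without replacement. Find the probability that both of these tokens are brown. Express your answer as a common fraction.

505/2992

Condition on how many of the transferred tokens are brown (from Box A: 5 brown of 12; then Box B has 17 total).
  0 brown: C(5,0)C(7,3)/C(12,3) = 7/44; then P = C(6,2)/C(17,2) = 15/136
  1 brown: C(5,1)C(7,2)/C(12,3) = 21/44; then P = C(7,2)/C(17,2) = 21/136
  2 brown: C(5,2)C(7,1)/C(12,3) = 7/22; then P = C(8,2)/C(17,2) = 7/34
  3 brown: C(5,3)C(7,0)/C(12,3) = 1/22; then P = C(9,2)/C(17,2) = 9/34
P(both brown) = 505/2992 ≈ 0.1688.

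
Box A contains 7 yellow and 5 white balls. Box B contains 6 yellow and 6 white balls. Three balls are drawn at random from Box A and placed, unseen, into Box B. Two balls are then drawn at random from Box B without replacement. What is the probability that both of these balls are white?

Condition on how many of the transferred balls are white (from Box A: 5 white of 12; then Box B has 15 total).
  0 white: C(5,0)C(7,3)/C(12,3) = 7/44; then P = C(6,2)/C(15,2) = 1/7
  1 white: C(5,1)C(7,2)/C(12,3) = 21/44; then P = C(7,2)/C(15,2) = 1/5
  2 white: C(5,2)C(7,1)/C(12,3) = 7/22; then P = C(8,2)/C(15,2) = 4/15
  3 white: C(5,3)C(7,0)/C(12,3) = 1/22; then P = C(9,2)/C(15,2) = 12/35
P(both white) = 101/462 ≈ 0.2186.

101/462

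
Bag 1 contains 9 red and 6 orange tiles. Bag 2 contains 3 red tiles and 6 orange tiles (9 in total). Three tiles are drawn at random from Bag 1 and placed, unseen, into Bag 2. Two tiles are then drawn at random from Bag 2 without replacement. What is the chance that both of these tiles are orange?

12/35

Condition on how many of the transferred tiles are orange (from Bag 1: 6 orange of 15; then Bag 2 has 12 total).
  0 orange: C(6,0)C(9,3)/C(15,3) = 12/65; then P = C(6,2)/C(12,2) = 5/22
  1 orange: C(6,1)C(9,2)/C(15,3) = 216/455; then P = C(7,2)/C(12,2) = 7/22
  2 orange: C(6,2)C(9,1)/C(15,3) = 27/91; then P = C(8,2)/C(12,2) = 14/33
  3 orange: C(6,3)C(9,0)/C(15,3) = 4/91; then P = C(9,2)/C(12,2) = 6/11
P(both orange) = 12/35 ≈ 0.3429.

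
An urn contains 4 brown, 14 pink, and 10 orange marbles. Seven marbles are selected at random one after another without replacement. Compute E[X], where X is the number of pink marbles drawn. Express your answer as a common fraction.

7/2

By linearity of expectation, E[X] = Σ P(draw i is pink); by symmetry each draw (even without replacement) has P(pink) = 14/28.
E[X] = 7 · 14/28 = 7/2 ≈ 3.5000.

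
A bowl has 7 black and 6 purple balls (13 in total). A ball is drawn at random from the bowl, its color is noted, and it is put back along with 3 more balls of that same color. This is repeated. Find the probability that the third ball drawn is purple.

6/13

Sum over the four possibilities for the first two draws (purple/not-purple each), tracking how the purple count and total change by +3 per draw.
P(third is purple) = 6/13 ≈ 0.4615. (In a Pólya urn every draw has the same marginal probability 6/13.)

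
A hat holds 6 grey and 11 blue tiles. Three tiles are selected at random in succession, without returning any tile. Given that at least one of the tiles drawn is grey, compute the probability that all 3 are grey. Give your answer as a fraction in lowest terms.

P(all 3 grey) = C(6,3)/C(17,3) = 1/34; P(at least one grey) = 1 − C(11,3)/C(17,3) = 103/136.
Since 'all 3 grey' ⊆ 'at least one grey', P(all 3 | at least one) = 1/34 / 103/136 = 4/103 ≈ 0.0388.

4/103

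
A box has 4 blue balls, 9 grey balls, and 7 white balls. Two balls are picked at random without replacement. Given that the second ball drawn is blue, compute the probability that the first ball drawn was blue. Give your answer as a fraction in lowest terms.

3/19

P(first=blue and the second ball drawn is blue) = (4/20)·(3/19) = 3/95.
P(the second ball drawn is blue) = Σ over first color = 3/95 + 9/95 + 7/95 = 1/5.
By Bayes, P(first=blue | the second ball drawn is blue) = 3/95 / 1/5 = 3/19 ≈ 0.1579.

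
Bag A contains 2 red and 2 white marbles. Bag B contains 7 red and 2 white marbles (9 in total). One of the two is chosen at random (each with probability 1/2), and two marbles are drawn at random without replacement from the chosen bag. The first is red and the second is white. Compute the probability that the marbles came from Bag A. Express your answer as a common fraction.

P(E | Bag A) = 1/3; P(E | Bag B) = 7/36.
P(E) = 1/2·1/3 + 1/2·7/36 = 19/72.
By Bayes' rule, P(Bag A | E) = 1/6 / 19/72 = 12/19 ≈ 0.6316.

12/19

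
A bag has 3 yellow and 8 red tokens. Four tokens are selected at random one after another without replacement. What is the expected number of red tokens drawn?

By linearity of expectation, E[X] = Σ P(draw i is red); by symmetry each draw (even without replacement) has P(red) = 8/11.
E[X] = 4 · 8/11 = 32/11 ≈ 2.9091.

32/11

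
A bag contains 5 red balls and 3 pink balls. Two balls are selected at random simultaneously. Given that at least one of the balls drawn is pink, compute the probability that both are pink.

P(both pink) = C(3,2)/C(8,2) = 3/28; P(at least one pink) = 1 − C(5,2)/C(8,2) = 9/14.
Since 'both pink' ⊆ 'at least one pink', P(both | at least one) = 3/28 / 9/14 = 1/6 ≈ 0.1667.

1/6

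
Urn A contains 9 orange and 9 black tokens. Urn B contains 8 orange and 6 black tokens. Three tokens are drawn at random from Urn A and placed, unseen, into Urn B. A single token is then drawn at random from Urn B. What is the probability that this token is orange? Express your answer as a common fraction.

Condition on how many of the transferred tokens are orange (from Urn A: 9 orange of 18; then Urn B has 17 total).
  0 orange: C(9,0)C(9,3)/C(18,3) = 7/68; then P = 8/17
  1 orange: C(9,1)C(9,2)/C(18,3) = 27/68; then P = 9/17
  2 orange: C(9,2)C(9,1)/C(18,3) = 27/68; then P = 10/17
  3 orange: C(9,3)C(9,0)/C(18,3) = 7/68; then P = 11/17
P(orange from Urn B) = 19/34 ≈ 0.5588.

19/34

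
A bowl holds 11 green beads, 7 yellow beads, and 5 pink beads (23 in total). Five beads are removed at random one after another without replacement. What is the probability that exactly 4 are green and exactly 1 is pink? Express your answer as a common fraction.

150/3059

Unordered draws without replacement: count favorable combinations over C(23,5).
Favorable = C(11,4) · C(7,0) · C(5,1) = 1650; total = C(23,5) = 33649.
P = 1650/33649 = 150/3059 ≈ 0.0490.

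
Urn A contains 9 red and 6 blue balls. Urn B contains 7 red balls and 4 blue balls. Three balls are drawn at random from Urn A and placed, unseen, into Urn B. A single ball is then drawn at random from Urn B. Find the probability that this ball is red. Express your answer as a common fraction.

Condition on how many of the transferred balls are red (from Urn A: 9 red of 15; then Urn B has 14 total).
  0 red: C(9,0)C(6,3)/C(15,3) = 4/91; then P = 7/14
  1 red: C(9,1)C(6,2)/C(15,3) = 27/91; then P = 8/14
  2 red: C(9,2)C(6,1)/C(15,3) = 216/455; then P = 9/14
  3 red: C(9,3)C(6,0)/C(15,3) = 12/65; then P = 10/14
P(red from Urn B) = 22/35 ≈ 0.6286.

22/35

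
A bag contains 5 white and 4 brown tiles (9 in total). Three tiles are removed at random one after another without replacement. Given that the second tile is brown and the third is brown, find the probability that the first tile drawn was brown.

P(first=brown and the second tile is brown and the third is brown) = (4/9)·(3/8)·(2/7) = 1/21.
P(E) = Σ over first color = 5/42 + 1/21 = 1/6.
By Bayes, P(first=brown | E) = 1/21 / 1/6 = 2/7 ≈ 0.2857.

2/7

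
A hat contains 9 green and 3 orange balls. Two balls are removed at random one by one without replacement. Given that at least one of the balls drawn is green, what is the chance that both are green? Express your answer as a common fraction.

4/7

P(both green) = C(9,2)/C(12,2) = 6/11; P(at least one green) = 1 − C(3,2)/C(12,2) = 21/22.
Since 'both green' ⊆ 'at least one green', P(both | at least one) = 6/11 / 21/22 = 4/7 ≈ 0.5714.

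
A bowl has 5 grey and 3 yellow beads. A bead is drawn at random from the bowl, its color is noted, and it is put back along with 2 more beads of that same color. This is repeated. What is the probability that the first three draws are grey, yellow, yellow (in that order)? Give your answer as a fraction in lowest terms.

Track the composition after each reinforcement of +2.
P = (5/8) · (3/10) · (5/12) = 5/64 ≈ 0.0781.

5/64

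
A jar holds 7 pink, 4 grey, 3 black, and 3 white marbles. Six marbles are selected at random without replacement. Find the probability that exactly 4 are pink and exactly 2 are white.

15/1768

Unordered draws without replacement: count favorable combinations over C(17,6).
Favorable = C(7,4) · C(4,0) · C(3,0) · C(3,2) = 105; total = C(17,6) = 12376.
P = 105/12376 = 15/1768 ≈ 0.0085.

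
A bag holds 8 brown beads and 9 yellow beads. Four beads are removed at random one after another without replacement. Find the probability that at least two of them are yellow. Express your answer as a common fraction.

Sum the hypergeometric tail for j = 2,…,4 yellow beads.
Favorable = C(9,2)·C(8,2) + C(9,3)·C(8,1) + C(9,4)·C(8,0) = 1806; total = C(17,4) = 2380.
P = 1806/2380 = 129/170 ≈ 0.7588.

129/170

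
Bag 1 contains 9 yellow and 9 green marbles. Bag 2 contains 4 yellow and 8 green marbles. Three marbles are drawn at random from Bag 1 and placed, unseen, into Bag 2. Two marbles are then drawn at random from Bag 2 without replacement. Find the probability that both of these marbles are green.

692/1785

Condition on how many of the transferred marbles are green (from Bag 1: 9 green of 18; then Bag 2 has 15 total).
  0 green: C(9,0)C(9,3)/C(18,3) = 7/68; then P = C(8,2)/C(15,2) = 4/15
  1 green: C(9,1)C(9,2)/C(18,3) = 27/68; then P = C(9,2)/C(15,2) = 12/35
  2 green: C(9,2)C(9,1)/C(18,3) = 27/68; then P = C(10,2)/C(15,2) = 3/7
  3 green: C(9,3)C(9,0)/C(18,3) = 7/68; then P = C(11,2)/C(15,2) = 11/21
P(both green) = 692/1785 ≈ 0.3877.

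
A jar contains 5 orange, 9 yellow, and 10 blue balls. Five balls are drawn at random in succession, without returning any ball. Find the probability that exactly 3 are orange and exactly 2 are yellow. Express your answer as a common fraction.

Unordered draws without replacement: count favorable combinations over C(24,5).
Favorable = C(5,3) · C(9,2) · C(10,0) = 360; total = C(24,5) = 42504.
P = 360/42504 = 15/1771 ≈ 0.0085.

15/1771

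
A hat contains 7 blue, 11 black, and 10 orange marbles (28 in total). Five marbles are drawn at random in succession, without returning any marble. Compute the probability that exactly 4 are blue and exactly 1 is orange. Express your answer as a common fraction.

5/1404

Unordered draws without replacement: count favorable combinations over C(28,5).
Favorable = C(7,4) · C(11,0) · C(10,1) = 350; total = C(28,5) = 98280.
P = 350/98280 = 5/1404 ≈ 0.0036.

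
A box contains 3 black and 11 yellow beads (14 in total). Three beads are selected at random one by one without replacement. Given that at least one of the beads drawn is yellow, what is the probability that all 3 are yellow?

P(all 3 yellow) = C(11,3)/C(14,3) = 165/364; P(at least one yellow) = 1 − C(3,3)/C(14,3) = 363/364.
Since 'all 3 yellow' ⊆ 'at least one yellow', P(all 3 | at least one) = 165/364 / 363/364 = 5/11 ≈ 0.4545.

5/11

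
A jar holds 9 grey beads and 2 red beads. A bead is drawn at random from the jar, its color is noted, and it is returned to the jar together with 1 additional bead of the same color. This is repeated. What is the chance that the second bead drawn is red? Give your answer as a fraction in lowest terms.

Condition on the first draw. If first is red (prob 2/11), second-red has prob (3)/(12); if not (prob 9/11), it has prob 2/(12).
P = (2/11)·(3/12) + (9/11)·(2/12) = 2/11 ≈ 0.1818.

2/11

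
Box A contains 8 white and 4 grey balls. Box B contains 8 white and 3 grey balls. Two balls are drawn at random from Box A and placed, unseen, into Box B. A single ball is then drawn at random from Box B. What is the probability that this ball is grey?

Condition on how many of the transferred balls are grey (from Box A: 4 grey of 12; then Box B has 13 total).
  0 grey: C(4,0)C(8,2)/C(12,2) = 14/33; then P = 3/13
  1 grey: C(4,1)C(8,1)/C(12,2) = 16/33; then P = 4/13
  2 grey: C(4,2)C(8,0)/C(12,2) = 1/11; then P = 5/13
P(grey from Box B) = 11/39 ≈ 0.2821.

11/39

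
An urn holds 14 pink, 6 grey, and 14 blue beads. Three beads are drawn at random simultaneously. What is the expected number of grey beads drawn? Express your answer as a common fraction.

9/17

By linearity of expectation, E[X] = Σ P(draw i is grey); by symmetry each draw (even without replacement) has P(grey) = 6/34.
E[X] = 3 · 6/34 = 9/17 ≈ 0.5294.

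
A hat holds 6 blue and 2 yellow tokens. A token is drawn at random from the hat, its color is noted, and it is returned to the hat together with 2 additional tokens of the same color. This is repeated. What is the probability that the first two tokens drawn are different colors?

3/10

Either yellow then blue, or blue then yellow; after the first draw the total is 10.
P = (2/8)·(6/10) + (6/8)·(2/10) = 3/10 ≈ 0.3000.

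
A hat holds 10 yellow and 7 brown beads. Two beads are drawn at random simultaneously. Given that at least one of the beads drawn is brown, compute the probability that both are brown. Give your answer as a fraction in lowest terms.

P(both brown) = C(7,2)/C(17,2) = 21/136; P(at least one brown) = 1 − C(10,2)/C(17,2) = 91/136.
Since 'both brown' ⊆ 'at least one brown', P(both | at least one) = 21/136 / 91/136 = 3/13 ≈ 0.2308.

3/13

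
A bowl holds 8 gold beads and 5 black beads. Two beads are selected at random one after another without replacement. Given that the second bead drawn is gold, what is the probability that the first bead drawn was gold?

7/12

P(first=gold and the second bead drawn is gold) = (8/13)·(7/12) = 14/39.
P(the second bead drawn is gold) = Σ over first color = 14/39 + 10/39 = 8/13.
By Bayes, P(first=gold | the second bead drawn is gold) = 14/39 / 8/13 = 7/12 ≈ 0.5833.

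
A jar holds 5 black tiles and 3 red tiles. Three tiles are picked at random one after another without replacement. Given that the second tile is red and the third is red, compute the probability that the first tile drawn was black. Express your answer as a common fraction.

5/6

P(first=black and the second tile is red and the third is red) = (5/8)·(3/7)·(2/6) = 5/56.
P(E) = Σ over first color = 5/56 + 1/56 = 3/28.
By Bayes, P(first=black | E) = 5/56 / 3/28 = 5/6 ≈ 0.8333.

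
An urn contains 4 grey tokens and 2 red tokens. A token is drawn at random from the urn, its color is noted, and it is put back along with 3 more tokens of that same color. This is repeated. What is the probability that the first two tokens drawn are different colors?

8/27

Either grey then red, or red then grey; after the first draw the total is 9.
P = (4/6)·(2/9) + (2/6)·(4/9) = 8/27 ≈ 0.2963.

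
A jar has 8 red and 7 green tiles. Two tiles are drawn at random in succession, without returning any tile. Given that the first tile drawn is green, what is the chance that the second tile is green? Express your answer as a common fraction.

After removing 1 green, the jar has 6 green out of 14 remaining.
P(second is green | given) = 6/14 = 3/7 ≈ 0.4286.

3/7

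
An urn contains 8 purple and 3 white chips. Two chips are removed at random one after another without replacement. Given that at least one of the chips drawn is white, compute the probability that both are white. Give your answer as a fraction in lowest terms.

P(both white) = C(3,2)/C(11,2) = 3/55; P(at least one white) = 1 − C(8,2)/C(11,2) = 27/55.
Since 'both white' ⊆ 'at least one white', P(both | at least one) = 3/55 / 27/55 = 1/9 ≈ 0.1111.

1/9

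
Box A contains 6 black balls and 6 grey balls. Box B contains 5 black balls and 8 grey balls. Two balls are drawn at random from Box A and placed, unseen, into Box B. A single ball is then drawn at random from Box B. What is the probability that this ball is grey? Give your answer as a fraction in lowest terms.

3/5

Condition on how many of the transferred balls are grey (from Box A: 6 grey of 12; then Box B has 15 total).
  0 grey: C(6,0)C(6,2)/C(12,2) = 5/22; then P = 8/15
  1 grey: C(6,1)C(6,1)/C(12,2) = 6/11; then P = 9/15
  2 grey: C(6,2)C(6,0)/C(12,2) = 5/22; then P = 10/15
P(grey from Box B) = 3/5 ≈ 0.6000.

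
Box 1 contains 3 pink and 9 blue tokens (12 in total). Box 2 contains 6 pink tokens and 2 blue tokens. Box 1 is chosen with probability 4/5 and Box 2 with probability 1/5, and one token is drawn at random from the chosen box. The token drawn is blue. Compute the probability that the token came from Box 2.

P(blue | Box 1) = 3/4; P(blue | Box 2) = 1/4.
P(blue) = 4/5·3/4 + 1/5·1/4 = 13/20.
By Bayes' rule, P(Box 2 | blue) = 1/20 / 13/20 = 1/13 ≈ 0.0769.

1/13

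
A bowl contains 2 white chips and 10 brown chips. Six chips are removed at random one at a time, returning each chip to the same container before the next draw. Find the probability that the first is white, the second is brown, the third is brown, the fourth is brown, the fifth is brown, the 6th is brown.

3125/46656

Multiply the conditional probability of each draw in order, with replacement (the composition resets each draw).
P = (2/12) · (10/12) · (10/12) · (10/12) · (10/12) · (10/12) = 3125/46656 ≈ 0.0670.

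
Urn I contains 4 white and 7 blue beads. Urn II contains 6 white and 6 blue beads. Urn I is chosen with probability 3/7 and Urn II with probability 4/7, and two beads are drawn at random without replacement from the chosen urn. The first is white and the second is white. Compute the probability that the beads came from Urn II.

P(E | Urn I) = 6/55; P(E | Urn II) = 5/22.
P(E) = 3/7·6/55 + 4/7·5/22 = 68/385.
By Bayes' rule, P(Urn II | E) = 10/77 / 68/385 = 25/34 ≈ 0.7353.

25/34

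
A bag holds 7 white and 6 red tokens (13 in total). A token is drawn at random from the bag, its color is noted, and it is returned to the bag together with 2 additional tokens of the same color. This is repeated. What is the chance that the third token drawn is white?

Sum over the four possibilities for the first two draws (white/not-white each), tracking how the white count and total change by +2 per draw.
P(third is white) = 7/13 ≈ 0.5385. (In a Pólya urn every draw has the same marginal probability 7/13.)

7/13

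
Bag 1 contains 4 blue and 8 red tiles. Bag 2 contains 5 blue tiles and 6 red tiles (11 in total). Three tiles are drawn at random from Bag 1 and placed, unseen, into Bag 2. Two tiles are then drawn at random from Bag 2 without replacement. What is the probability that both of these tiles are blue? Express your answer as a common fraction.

24/143

Condition on how many of the transferred tiles are blue (from Bag 1: 4 blue of 12; then Bag 2 has 14 total).
  0 blue: C(4,0)C(8,3)/C(12,3) = 14/55; then P = C(5,2)/C(14,2) = 10/91
  1 blue: C(4,1)C(8,2)/C(12,3) = 28/55; then P = C(6,2)/C(14,2) = 15/91
  2 blue: C(4,2)C(8,1)/C(12,3) = 12/55; then P = C(7,2)/C(14,2) = 3/13
  3 blue: C(4,3)C(8,0)/C(12,3) = 1/55; then P = C(8,2)/C(14,2) = 4/13
P(both blue) = 24/143 ≈ 0.1678.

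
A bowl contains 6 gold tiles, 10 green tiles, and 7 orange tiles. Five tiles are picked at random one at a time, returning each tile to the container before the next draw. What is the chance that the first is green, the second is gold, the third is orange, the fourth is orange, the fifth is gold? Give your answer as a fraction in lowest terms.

17640/6436343

Multiply the conditional probability of each draw in order, with replacement (the composition resets each draw).
P = (10/23) · (6/23) · (7/23) · (7/23) · (6/23) = 17640/6436343 ≈ 0.0027.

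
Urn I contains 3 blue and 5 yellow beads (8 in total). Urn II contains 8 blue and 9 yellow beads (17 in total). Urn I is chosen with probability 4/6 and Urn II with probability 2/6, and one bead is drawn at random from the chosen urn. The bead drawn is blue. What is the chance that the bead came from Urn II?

32/83

P(blue | Urn I) = 3/8; P(blue | Urn II) = 8/17.
P(blue) = 2/3·3/8 + 1/3·8/17 = 83/204.
By Bayes' rule, P(Urn II | blue) = 8/51 / 83/204 = 32/83 ≈ 0.3855.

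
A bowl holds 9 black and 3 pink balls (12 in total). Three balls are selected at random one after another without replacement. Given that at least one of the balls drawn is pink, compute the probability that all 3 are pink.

P(all 3 pink) = C(3,3)/C(12,3) = 1/220; P(at least one pink) = 1 − C(9,3)/C(12,3) = 34/55.
Since 'all 3 pink' ⊆ 'at least one pink', P(all 3 | at least one) = 1/220 / 34/55 = 1/136 ≈ 0.0074.

1/136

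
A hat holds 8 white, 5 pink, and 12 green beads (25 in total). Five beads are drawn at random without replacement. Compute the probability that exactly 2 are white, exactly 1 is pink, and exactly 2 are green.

Unordered draws without replacement: count favorable combinations over C(25,5).
Favorable = C(8,2) · C(5,1) · C(12,2) = 9240; total = C(25,5) = 53130.
P = 9240/53130 = 4/23 ≈ 0.1739.

4/23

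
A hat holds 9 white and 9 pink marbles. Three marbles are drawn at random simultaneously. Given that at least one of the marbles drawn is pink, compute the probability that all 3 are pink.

P(all 3 pink) = C(9,3)/C(18,3) = 7/68; P(at least one pink) = 1 − C(9,3)/C(18,3) = 61/68.
Since 'all 3 pink' ⊆ 'at least one pink', P(all 3 | at least one) = 7/68 / 61/68 = 7/61 ≈ 0.1148.

7/61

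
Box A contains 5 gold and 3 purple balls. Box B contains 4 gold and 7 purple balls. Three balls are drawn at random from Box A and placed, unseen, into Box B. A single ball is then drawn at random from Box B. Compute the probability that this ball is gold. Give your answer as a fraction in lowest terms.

Condition on how many of the transferred balls are gold (from Box A: 5 gold of 8; then Box B has 14 total).
  0 gold: C(5,0)C(3,3)/C(8,3) = 1/56; then P = 4/14
  1 gold: C(5,1)C(3,2)/C(8,3) = 15/56; then P = 5/14
  2 gold: C(5,2)C(3,1)/C(8,3) = 15/28; then P = 6/14
  3 gold: C(5,3)C(3,0)/C(8,3) = 5/28; then P = 7/14
P(gold from Box B) = 47/112 ≈ 0.4196.

47/112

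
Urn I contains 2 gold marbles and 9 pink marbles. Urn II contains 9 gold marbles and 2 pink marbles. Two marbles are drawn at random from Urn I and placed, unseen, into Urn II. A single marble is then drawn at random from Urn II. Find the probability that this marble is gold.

Condition on how many of the transferred marbles are gold (from Urn I: 2 gold of 11; then Urn II has 13 total).
  0 gold: C(2,0)C(9,2)/C(11,2) = 36/55; then P = 9/13
  1 gold: C(2,1)C(9,1)/C(11,2) = 18/55; then P = 10/13
  2 gold: C(2,2)C(9,0)/C(11,2) = 1/55; then P = 11/13
P(gold from Urn II) = 103/143 ≈ 0.7203.

103/143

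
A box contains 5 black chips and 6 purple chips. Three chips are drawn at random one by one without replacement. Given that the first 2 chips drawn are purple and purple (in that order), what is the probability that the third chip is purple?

After removing 2 purple, the box has 4 purple out of 9 remaining.
P(third is purple | given) = 4/9 ≈ 0.4444.

4/9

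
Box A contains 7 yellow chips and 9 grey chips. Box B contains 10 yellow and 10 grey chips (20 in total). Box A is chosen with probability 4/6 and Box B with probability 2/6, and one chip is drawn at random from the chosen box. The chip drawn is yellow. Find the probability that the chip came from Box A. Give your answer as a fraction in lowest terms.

7/11

P(yellow | Box A) = 7/16; P(yellow | Box B) = 1/2.
P(yellow) = 2/3·7/16 + 1/3·1/2 = 11/24.
By Bayes' rule, P(Box A | yellow) = 7/24 / 11/24 = 7/11 ≈ 0.6364.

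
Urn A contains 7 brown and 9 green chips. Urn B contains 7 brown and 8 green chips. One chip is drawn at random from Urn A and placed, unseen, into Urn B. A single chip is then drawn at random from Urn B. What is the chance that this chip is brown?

Condition on how many of the transferred chips are brown (from Urn A: 7 brown of 16; then Urn B has 16 total).
  0 brown: C(7,0)C(9,1)/C(16,1) = 9/16; then P = 7/16
  1 brown: C(7,1)C(9,0)/C(16,1) = 7/16; then P = 8/16
P(brown from Urn B) = 119/256 ≈ 0.4648.

119/256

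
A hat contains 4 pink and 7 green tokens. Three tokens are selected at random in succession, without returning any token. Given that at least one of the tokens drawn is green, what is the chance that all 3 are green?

P(all 3 green) = C(7,3)/C(11,3) = 7/33; P(at least one green) = 1 − C(4,3)/C(11,3) = 161/165.
Since 'all 3 green' ⊆ 'at least one green', P(all 3 | at least one) = 7/33 / 161/165 = 5/23 ≈ 0.2174.

5/23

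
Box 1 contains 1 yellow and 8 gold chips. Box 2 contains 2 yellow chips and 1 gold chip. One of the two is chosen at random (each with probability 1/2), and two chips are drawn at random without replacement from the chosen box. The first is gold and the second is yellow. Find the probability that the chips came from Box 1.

1/4

P(E | Box 1) = 1/9; P(E | Box 2) = 1/3.
P(E) = 1/2·1/9 + 1/2·1/3 = 2/9.
By Bayes' rule, P(Box 1 | E) = 1/18 / 2/9 = 1/4 ≈ 0.2500.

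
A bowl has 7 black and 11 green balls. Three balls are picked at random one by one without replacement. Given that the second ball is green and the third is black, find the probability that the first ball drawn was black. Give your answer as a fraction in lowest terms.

P(first=black and the second ball is green and the third is black) = (7/18)·(11/17)·(6/16) = 77/816.
P(E) = Σ over first color = 77/816 + 385/2448 = 77/306.
By Bayes, P(first=black | E) = 77/816 / 77/306 = 3/8 ≈ 0.3750.

3/8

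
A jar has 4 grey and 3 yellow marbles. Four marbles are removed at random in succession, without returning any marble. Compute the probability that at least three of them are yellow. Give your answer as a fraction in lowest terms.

4/35

Sum the hypergeometric tail for j = 3,…,3 yellow marbles.
Favorable = C(3,3)·C(4,1) = 4; total = C(7,4) = 35.
P = 4/35 = 4/35 ≈ 0.1143.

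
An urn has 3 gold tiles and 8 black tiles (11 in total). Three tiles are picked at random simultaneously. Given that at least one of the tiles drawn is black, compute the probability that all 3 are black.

P(all 3 black) = C(8,3)/C(11,3) = 56/165; P(at least one black) = 1 − C(3,3)/C(11,3) = 164/165.
Since 'all 3 black' ⊆ 'at least one black', P(all 3 | at least one) = 56/165 / 164/165 = 14/41 ≈ 0.3415.

14/41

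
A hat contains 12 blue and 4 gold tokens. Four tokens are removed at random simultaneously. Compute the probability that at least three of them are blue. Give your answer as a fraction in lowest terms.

275/364

Sum the hypergeometric tail for j = 3,…,4 blue tokens.
Favorable = C(12,3)·C(4,1) + C(12,4)·C(4,0) = 1375; total = C(16,4) = 1820.
P = 1375/1820 = 275/364 ≈ 0.7555.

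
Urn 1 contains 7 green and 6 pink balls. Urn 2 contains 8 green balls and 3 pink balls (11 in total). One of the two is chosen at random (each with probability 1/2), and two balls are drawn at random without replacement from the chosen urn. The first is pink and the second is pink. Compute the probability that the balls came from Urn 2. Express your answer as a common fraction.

P(E | Urn 1) = 5/26; P(E | Urn 2) = 3/55.
P(E) = 1/2·5/26 + 1/2·3/55 = 353/2860.
By Bayes' rule, P(Urn 2 | E) = 3/110 / 353/2860 = 78/353 ≈ 0.2210.

78/353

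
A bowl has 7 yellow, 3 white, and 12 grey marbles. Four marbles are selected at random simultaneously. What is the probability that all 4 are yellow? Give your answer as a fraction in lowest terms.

1/209

Unordered draws without replacement: count favorable combinations over C(22,4).
Favorable = C(7,4) · C(3,0) · C(12,0) = 35; total = C(22,4) = 7315.
P = 35/7315 = 1/209 ≈ 0.0048.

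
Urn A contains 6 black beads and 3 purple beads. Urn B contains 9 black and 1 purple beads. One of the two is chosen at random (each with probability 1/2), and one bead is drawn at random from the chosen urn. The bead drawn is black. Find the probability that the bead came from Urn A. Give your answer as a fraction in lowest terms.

20/47

P(black | Urn A) = 2/3; P(black | Urn B) = 9/10.
P(black) = 1/2·2/3 + 1/2·9/10 = 47/60.
By Bayes' rule, P(Urn A | black) = 1/3 / 47/60 = 20/47 ≈ 0.4255.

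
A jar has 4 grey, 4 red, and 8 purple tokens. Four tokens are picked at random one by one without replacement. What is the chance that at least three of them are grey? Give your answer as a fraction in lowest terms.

7/260

Sum the hypergeometric tail for j = 3,…,4 grey tokens.
Favorable = C(4,3)·C(12,1) + C(4,4)·C(12,0) = 49; total = C(16,4) = 1820.
P = 49/1820 = 7/260 ≈ 0.0269.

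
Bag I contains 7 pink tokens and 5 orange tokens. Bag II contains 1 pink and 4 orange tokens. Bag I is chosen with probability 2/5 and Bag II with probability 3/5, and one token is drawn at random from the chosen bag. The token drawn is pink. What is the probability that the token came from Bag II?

P(pink | Bag I) = 7/12; P(pink | Bag II) = 1/5.
P(pink) = 2/5·7/12 + 3/5·1/5 = 53/150.
By Bayes' rule, P(Bag II | pink) = 3/25 / 53/150 = 18/53 ≈ 0.3396.

18/53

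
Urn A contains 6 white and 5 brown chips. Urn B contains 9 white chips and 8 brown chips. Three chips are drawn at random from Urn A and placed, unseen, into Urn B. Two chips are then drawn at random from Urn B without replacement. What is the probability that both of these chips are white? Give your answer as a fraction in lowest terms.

567/2090

Condition on how many of the transferred chips are white (from Urn A: 6 white of 11; then Urn B has 20 total).
  0 white: C(6,0)C(5,3)/C(11,3) = 2/33; then P = C(9,2)/C(20,2) = 18/95
  1 white: C(6,1)C(5,2)/C(11,3) = 4/11; then P = C(10,2)/C(20,2) = 9/38
  2 white: C(6,2)C(5,1)/C(11,3) = 5/11; then P = C(11,2)/C(20,2) = 11/38
  3 white: C(6,3)C(5,0)/C(11,3) = 4/33; then P = C(12,2)/C(20,2) = 33/95
P(both white) = 567/2090 ≈ 0.2713.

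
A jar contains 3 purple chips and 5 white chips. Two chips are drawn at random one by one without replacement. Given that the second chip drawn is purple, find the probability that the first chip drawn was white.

P(first=white and the second chip drawn is purple) = (5/8)·(3/7) = 15/56.
P(the second chip drawn is purple) = Σ over first color = 3/28 + 15/56 = 3/8.
By Bayes, P(first=white | the second chip drawn is purple) = 15/56 / 3/8 = 5/7 ≈ 0.7143.

5/7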